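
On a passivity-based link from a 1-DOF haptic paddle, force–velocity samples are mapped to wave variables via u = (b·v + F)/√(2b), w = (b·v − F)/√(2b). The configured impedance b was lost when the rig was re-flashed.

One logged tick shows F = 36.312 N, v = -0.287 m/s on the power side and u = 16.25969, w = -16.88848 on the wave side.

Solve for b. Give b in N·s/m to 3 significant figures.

b = 2.4 N·s/m

u + w = -0.6288;  u + w = √(2b)·v, so √(2b) = -0.6288/(-0.287) = 2.1909.
b = (√(2b))²/2 = 4.8001/2 = 2.4000.
(Check via u − w = 2F/√(2b): u − w = 33.1482, 2F/√(2b) = 33.1479.)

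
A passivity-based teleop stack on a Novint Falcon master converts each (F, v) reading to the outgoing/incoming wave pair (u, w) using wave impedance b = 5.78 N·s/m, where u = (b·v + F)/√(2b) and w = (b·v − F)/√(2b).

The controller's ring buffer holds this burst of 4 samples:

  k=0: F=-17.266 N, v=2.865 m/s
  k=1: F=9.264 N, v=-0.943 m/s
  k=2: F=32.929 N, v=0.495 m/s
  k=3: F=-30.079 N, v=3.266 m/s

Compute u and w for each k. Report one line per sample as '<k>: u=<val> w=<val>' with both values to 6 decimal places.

k=0: b·v=5.78×2.865=16.559700; √(2b)=3.400000; u=(16.559700+(-17.266))/3.400000=-0.207735, w=(16.559700−(-17.266))/3.400000=9.948735
k=1: b·v=5.78×(-0.943)=-5.450540; √(2b)=3.400000; u=(-5.450540+9.264)/3.400000=1.121606, w=(-5.450540−9.264)/3.400000=-4.327806
k=2: b·v=5.78×0.495=2.861100; √(2b)=3.400000; u=(2.861100+32.929)/3.400000=10.526500, w=(2.861100−32.929)/3.400000=-8.843500
k=3: b·v=5.78×3.266=18.877480; √(2b)=3.400000; u=(18.877480+(-30.079))/3.400000=-3.294565, w=(18.877480−(-30.079))/3.400000=14.398965

0: u=-0.207735 w=9.948735
1: u=1.121606 w=-4.327806
2: u=10.526500 w=-8.843500
3: u=-3.294565 w=14.398965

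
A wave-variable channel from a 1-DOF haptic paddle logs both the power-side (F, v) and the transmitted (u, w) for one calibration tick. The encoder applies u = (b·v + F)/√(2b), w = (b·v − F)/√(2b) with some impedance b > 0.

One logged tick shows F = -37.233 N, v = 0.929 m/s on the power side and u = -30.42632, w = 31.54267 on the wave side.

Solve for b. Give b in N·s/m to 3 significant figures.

b = 0.722 N·s/m

u + w = 1.1164;  u + w = √(2b)·v, so √(2b) = 1.1164/0.929 = 1.2017.
b = (√(2b))²/2 = 1.4440/2 = 0.7220.
(Check via u − w = 2F/√(2b): u − w = -61.9690, 2F/√(2b) = -61.9688.)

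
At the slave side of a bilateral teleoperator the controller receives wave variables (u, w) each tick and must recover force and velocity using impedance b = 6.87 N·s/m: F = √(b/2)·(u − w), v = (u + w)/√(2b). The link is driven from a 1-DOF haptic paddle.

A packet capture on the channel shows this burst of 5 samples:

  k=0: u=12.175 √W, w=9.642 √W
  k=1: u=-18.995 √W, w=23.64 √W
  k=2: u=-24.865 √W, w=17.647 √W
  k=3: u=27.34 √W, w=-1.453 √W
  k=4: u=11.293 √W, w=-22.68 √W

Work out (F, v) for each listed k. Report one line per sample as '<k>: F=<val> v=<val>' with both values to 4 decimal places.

k=0: u−w=2.5330, u+w=21.8170; √(b/2)=1.8534, √(2b)=3.7068; F=1.8534×2.533=4.6946, v=21.8170/3.7068=5.8857
k=1: u−w=-42.6350, u+w=4.6450; √(b/2)=1.8534, √(2b)=3.7068; F=1.8534×(-42.635)=-79.0187, v=4.6450/3.7068=1.2531
k=2: u−w=-42.5120, u+w=-7.2180; √(b/2)=1.8534, √(2b)=3.7068; F=1.8534×(-42.512)=-78.7907, v=-7.2180/3.7068=-1.9473
k=3: u−w=28.7930, u+w=25.8870; √(b/2)=1.8534, √(2b)=3.7068; F=1.8534×28.793=53.3642, v=25.8870/3.7068=6.9837
k=4: u−w=33.9730, u+w=-11.3870; √(b/2)=1.8534, √(2b)=3.7068; F=1.8534×33.973=62.9647, v=-11.3870/3.7068=-3.0720

0: F=4.6946 v=5.8857
1: F=-79.0187 v=1.2531
2: F=-78.7907 v=-1.9473
3: F=53.3642 v=6.9837
4: F=62.9647 v=-3.0720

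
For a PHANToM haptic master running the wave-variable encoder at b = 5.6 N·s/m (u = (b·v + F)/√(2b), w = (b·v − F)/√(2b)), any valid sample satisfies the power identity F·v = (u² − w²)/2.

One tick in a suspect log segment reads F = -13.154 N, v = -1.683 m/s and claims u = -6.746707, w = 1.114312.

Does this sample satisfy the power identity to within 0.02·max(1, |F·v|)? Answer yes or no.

yes

F·v = (-13.154)×(-1.683) = 22.138182 W.
(u² − w²)/2 = (45.518055 − 1.241691)/2 = 22.138182 W.
|Δ| = 0.000000;  2% of max(1, |F·v|) = 0.442764.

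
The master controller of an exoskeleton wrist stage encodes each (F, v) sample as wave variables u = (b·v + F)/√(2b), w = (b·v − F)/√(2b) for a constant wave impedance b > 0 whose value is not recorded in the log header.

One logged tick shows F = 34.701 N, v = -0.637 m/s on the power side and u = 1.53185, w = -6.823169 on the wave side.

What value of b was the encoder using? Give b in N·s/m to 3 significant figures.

u + w = -5.291319;  u + w = √(2b)·v, so √(2b) = -5.291319/(-0.637) = 8.306623.
b = (√(2b))²/2 = 68.999990/2 = 34.499995.
(Check via u − w = 2F/√(2b): u − w = 8.355019, 2F/√(2b) = 8.355020.)

b = 34.5 N·s/m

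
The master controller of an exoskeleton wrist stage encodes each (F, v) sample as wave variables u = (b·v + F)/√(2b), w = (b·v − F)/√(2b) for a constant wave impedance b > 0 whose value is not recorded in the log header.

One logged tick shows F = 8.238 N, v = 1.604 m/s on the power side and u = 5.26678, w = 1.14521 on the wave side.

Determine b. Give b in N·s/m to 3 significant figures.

u + w = 6.4120;  u + w = √(2b)·v, so √(2b) = 6.4120/1.604 = 3.9975.
b = (√(2b))²/2 = 15.9800/2 = 7.9900.
(Check via u − w = 2F/√(2b): u − w = 4.1216, 2F/√(2b) = 4.1216.)

b = 7.99 N·s/m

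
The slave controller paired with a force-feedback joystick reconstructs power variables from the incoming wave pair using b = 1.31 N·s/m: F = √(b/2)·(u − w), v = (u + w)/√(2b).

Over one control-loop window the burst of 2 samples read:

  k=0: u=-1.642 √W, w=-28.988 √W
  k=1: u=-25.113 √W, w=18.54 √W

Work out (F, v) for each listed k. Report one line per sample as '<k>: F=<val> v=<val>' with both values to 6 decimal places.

k=0: u−w=27.346000, u+w=-30.630000; √(b/2)=0.809321, √(2b)=1.618641; F=0.809321×27.346=22.131684, v=-30.630000/1.618641=-18.923277
k=1: u−w=-43.653000, u+w=-6.573000; √(b/2)=0.809321, √(2b)=1.618641; F=0.809321×(-43.653)=-35.329277, v=-6.573000/1.618641=-4.060813

0: F=22.131684 v=-18.923277
1: F=-35.329277 v=-4.060813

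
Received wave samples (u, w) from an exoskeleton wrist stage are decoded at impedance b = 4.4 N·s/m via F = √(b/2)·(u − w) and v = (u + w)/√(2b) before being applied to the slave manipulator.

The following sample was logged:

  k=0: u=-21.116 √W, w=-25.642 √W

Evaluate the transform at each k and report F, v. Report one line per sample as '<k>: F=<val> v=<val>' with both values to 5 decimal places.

0: F=6.71314 v=-15.76212

k=0: u−w=4.52600, u+w=-46.75800; √(b/2)=1.48324, √(2b)=2.96648; F=1.48324×4.526=6.71314, v=-46.75800/2.96648=-15.76212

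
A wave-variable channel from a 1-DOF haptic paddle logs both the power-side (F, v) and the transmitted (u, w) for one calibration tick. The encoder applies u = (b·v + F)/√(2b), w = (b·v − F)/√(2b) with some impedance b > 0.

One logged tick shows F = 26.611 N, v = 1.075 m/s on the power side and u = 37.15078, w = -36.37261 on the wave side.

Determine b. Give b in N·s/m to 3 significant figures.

u + w = 0.7782;  u + w = √(2b)·v, so √(2b) = 0.7782/1.075 = 0.7239.
b = (√(2b))²/2 = 0.5240/2 = 0.2620.
(Check via u − w = 2F/√(2b): u − w = 73.5234, 2F/√(2b) = 73.5233.)

b = 0.262 N·s/m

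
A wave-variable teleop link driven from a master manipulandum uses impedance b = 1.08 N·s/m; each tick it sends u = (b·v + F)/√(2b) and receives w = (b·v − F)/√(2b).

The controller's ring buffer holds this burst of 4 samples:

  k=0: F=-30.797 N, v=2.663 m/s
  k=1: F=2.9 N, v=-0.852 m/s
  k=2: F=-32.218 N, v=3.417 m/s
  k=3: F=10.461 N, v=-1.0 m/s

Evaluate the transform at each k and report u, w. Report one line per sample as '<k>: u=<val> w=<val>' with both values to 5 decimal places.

k=0: b·v=1.08×2.663=2.87604; √(2b)=1.46969; u=(2.87604+(-30.797))/1.46969=-18.99781, w=(2.87604−(-30.797))/1.46969=22.91160
k=1: b·v=1.08×(-0.852)=-0.92016; √(2b)=1.46969; u=(-0.92016+2.9)/1.46969=1.34711, w=(-0.92016−2.9)/1.46969=-2.59929
k=2: b·v=1.08×3.417=3.69036; √(2b)=1.46969; u=(3.69036+(-32.218))/1.46969=-19.41060, w=(3.69036−(-32.218))/1.46969=24.43254
k=3: b·v=1.08×(-1.0)=-1.08000; √(2b)=1.46969; u=(-1.08000+10.461)/1.46969=6.38296, w=(-1.08000−10.461)/1.46969=-7.85266

0: u=-18.99781 w=22.91160
1: u=1.34711 w=-2.59929
2: u=-19.41060 w=24.43254
3: u=6.38296 w=-7.85266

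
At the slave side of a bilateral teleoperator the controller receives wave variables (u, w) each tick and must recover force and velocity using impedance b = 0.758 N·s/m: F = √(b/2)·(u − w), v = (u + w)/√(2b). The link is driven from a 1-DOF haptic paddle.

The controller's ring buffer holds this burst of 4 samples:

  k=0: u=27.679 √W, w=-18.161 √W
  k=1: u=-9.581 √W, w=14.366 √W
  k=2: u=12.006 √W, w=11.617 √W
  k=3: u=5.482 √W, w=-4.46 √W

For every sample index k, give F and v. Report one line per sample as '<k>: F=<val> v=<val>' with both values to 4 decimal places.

0: F=28.2205 v=7.7303
1: F=-14.7425 v=3.8863
2: F=0.2395 v=19.1860
3: F=6.1206 v=0.8300

k=0: u−w=45.8400, u+w=9.5180; √(b/2)=0.6156, √(2b)=1.2313; F=0.6156×45.84=28.2205, v=9.5180/1.2313=7.7303
k=1: u−w=-23.9470, u+w=4.7850; √(b/2)=0.6156, √(2b)=1.2313; F=0.6156×(-23.947)=-14.7425, v=4.7850/1.2313=3.8863
k=2: u−w=0.3890, u+w=23.6230; √(b/2)=0.6156, √(2b)=1.2313; F=0.6156×0.389=0.2395, v=23.6230/1.2313=19.1860
k=3: u−w=9.9420, u+w=1.0220; √(b/2)=0.6156, √(2b)=1.2313; F=0.6156×9.942=6.1206, v=1.0220/1.2313=0.8300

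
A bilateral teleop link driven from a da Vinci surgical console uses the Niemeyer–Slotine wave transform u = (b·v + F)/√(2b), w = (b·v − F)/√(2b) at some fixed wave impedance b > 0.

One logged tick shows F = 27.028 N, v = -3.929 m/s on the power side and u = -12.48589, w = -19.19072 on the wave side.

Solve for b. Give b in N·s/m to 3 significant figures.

u + w = -31.6766;  u + w = √(2b)·v, so √(2b) = -31.6766/(-3.929) = 8.0623.
b = (√(2b))²/2 = 65.0000/2 = 32.5000.
(Check via u − w = 2F/√(2b): u − w = 6.7048, 2F/√(2b) = 6.7048.)

b = 32.5 N·s/m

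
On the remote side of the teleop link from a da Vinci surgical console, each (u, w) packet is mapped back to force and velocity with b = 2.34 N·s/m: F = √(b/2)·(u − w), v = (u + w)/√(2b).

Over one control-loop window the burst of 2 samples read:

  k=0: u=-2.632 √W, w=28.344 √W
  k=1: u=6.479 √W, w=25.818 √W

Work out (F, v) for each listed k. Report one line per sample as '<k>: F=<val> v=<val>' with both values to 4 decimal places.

k=0: u−w=-30.9760, u+w=25.7120; √(b/2)=1.0817, √(2b)=2.1633; F=1.0817×(-30.976)=-33.5057, v=25.7120/2.1633=11.8854
k=1: u−w=-19.3390, u+w=32.2970; √(b/2)=1.0817, √(2b)=2.1633; F=1.0817×(-19.339)=-20.9183, v=32.2970/2.1633=14.9293

0: F=-33.5057 v=11.8854
1: F=-20.9183 v=14.9293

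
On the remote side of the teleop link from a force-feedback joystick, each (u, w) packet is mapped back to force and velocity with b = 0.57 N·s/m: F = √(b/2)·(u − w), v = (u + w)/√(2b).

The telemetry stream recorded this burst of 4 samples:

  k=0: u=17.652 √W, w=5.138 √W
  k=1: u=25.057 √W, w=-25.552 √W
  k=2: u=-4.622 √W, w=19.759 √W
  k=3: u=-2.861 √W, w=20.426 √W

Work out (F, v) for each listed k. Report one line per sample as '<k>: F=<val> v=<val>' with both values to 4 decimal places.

k=0: u−w=12.5140, u+w=22.7900; √(b/2)=0.5339, √(2b)=1.0677; F=0.5339×12.514=6.6806, v=22.7900/1.0677=21.3448
k=1: u−w=50.6090, u+w=-0.4950; √(b/2)=0.5339, √(2b)=1.0677; F=0.5339×50.609=27.0178, v=-0.4950/1.0677=-0.4636
k=2: u−w=-24.3810, u+w=15.1370; √(b/2)=0.5339, √(2b)=1.0677; F=0.5339×(-24.381)=-13.0159, v=15.1370/1.0677=14.1771
k=3: u−w=-23.2870, u+w=17.5650; √(b/2)=0.5339, √(2b)=1.0677; F=0.5339×(-23.287)=-12.4319, v=17.5650/1.0677=16.4511

0: F=6.6806 v=21.3448
1: F=27.0178 v=-0.4636
2: F=-13.0159 v=14.1771
3: F=-12.4319 v=16.4511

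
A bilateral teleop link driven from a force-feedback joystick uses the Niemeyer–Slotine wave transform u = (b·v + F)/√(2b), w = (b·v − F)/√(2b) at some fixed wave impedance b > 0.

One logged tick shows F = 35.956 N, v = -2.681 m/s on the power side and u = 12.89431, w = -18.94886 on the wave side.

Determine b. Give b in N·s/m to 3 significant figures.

b = 2.55 N·s/m

u + w = -6.0545;  u + w = √(2b)·v, so √(2b) = -6.0545/(-2.681) = 2.2583.
b = (√(2b))²/2 = 5.1000/2 = 2.5500.
(Check via u − w = 2F/√(2b): u − w = 31.8432, 2F/√(2b) = 31.8432.)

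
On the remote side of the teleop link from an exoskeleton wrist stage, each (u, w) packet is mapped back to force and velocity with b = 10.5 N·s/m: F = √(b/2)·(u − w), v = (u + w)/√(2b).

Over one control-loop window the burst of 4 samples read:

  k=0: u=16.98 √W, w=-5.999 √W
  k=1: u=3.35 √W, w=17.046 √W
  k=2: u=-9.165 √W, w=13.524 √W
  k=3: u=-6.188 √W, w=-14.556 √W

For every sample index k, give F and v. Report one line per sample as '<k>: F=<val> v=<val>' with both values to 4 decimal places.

0: F=52.6515 v=2.3963
1: F=-31.3815 v=4.4508
2: F=-51.9870 v=0.9512
3: F=19.1735 v=-4.5267

k=0: u−w=22.9790, u+w=10.9810; √(b/2)=2.2913, √(2b)=4.5826; F=2.2913×22.979=52.6515, v=10.9810/4.5826=2.3963
k=1: u−w=-13.6960, u+w=20.3960; √(b/2)=2.2913, √(2b)=4.5826; F=2.2913×(-13.696)=-31.3815, v=20.3960/4.5826=4.4508
k=2: u−w=-22.6890, u+w=4.3590; √(b/2)=2.2913, √(2b)=4.5826; F=2.2913×(-22.689)=-51.9870, v=4.3590/4.5826=0.9512
k=3: u−w=8.3680, u+w=-20.7440; √(b/2)=2.2913, √(2b)=4.5826; F=2.2913×8.368=19.1735, v=-20.7440/4.5826=-4.5267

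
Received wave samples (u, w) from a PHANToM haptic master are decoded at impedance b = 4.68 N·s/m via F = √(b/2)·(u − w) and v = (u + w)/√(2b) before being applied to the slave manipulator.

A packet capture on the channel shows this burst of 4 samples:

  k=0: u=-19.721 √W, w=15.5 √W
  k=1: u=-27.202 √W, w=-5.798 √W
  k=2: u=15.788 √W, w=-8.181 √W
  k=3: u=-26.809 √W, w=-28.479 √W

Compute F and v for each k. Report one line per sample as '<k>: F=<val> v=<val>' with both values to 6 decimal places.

0: F=-53.877770 v=-1.379677
1: F=-32.741824 v=-10.786387
2: F=36.665520 v=2.486426
3: F=2.554609 v=-18.071448

k=0: u−w=-35.221000, u+w=-4.221000; √(b/2)=1.529706, √(2b)=3.059412; F=1.529706×(-35.221)=-53.877770, v=-4.221000/3.059412=-1.379677
k=1: u−w=-21.404000, u+w=-33.000000; √(b/2)=1.529706, √(2b)=3.059412; F=1.529706×(-21.404)=-32.741824, v=-33.000000/3.059412=-10.786387
k=2: u−w=23.969000, u+w=7.607000; √(b/2)=1.529706, √(2b)=3.059412; F=1.529706×23.969=36.665520, v=7.607000/3.059412=2.486426
k=3: u−w=1.670000, u+w=-55.288000; √(b/2)=1.529706, √(2b)=3.059412; F=1.529706×1.67=2.554609, v=-55.288000/3.059412=-18.071448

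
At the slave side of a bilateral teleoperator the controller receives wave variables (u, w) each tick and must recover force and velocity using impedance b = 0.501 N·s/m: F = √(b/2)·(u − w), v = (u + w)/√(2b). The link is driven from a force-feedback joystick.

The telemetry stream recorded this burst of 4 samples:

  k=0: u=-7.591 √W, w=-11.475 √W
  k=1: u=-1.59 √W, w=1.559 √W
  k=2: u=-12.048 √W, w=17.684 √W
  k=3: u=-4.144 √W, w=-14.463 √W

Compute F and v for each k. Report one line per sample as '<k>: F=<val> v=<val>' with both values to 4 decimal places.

0: F=1.9439 v=-19.0470
1: F=-1.5761 v=-0.0310
2: F=-14.8809 v=5.6304
3: F=5.1647 v=-18.5884

k=0: u−w=3.8840, u+w=-19.0660; √(b/2)=0.5005, √(2b)=1.0010; F=0.5005×3.884=1.9439, v=-19.0660/1.0010=-19.0470
k=1: u−w=-3.1490, u+w=-0.0310; √(b/2)=0.5005, √(2b)=1.0010; F=0.5005×(-3.149)=-1.5761, v=-0.0310/1.0010=-0.0310
k=2: u−w=-29.7320, u+w=5.6360; √(b/2)=0.5005, √(2b)=1.0010; F=0.5005×(-29.732)=-14.8809, v=5.6360/1.0010=5.6304
k=3: u−w=10.3190, u+w=-18.6070; √(b/2)=0.5005, √(2b)=1.0010; F=0.5005×10.319=5.1647, v=-18.6070/1.0010=-18.5884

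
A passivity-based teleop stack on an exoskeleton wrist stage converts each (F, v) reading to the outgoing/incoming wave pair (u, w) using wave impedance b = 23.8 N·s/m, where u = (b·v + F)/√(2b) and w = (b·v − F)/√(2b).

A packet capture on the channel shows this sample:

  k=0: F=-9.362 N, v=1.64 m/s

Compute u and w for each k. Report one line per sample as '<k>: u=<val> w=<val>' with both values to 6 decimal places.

0: u=4.300452 w=7.014360

k=0: b·v=23.8×1.64=39.032000; √(2b)=6.899275; u=(39.032000+(-9.362))/6.899275=4.300452, w=(39.032000−(-9.362))/6.899275=7.014360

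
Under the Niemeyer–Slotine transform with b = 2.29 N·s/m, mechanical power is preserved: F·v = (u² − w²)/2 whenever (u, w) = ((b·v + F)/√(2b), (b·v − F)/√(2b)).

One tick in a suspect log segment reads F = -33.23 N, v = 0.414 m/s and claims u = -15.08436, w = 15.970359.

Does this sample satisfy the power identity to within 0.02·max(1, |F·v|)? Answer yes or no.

F·v = (-33.23)×0.414 = -13.757220 W.
(u² − w²)/2 = (227.537917 − 255.052367)/2 = -13.757225 W.
|Δ| = 0.000005;  2% of max(1, |F·v|) = 0.275144.

yes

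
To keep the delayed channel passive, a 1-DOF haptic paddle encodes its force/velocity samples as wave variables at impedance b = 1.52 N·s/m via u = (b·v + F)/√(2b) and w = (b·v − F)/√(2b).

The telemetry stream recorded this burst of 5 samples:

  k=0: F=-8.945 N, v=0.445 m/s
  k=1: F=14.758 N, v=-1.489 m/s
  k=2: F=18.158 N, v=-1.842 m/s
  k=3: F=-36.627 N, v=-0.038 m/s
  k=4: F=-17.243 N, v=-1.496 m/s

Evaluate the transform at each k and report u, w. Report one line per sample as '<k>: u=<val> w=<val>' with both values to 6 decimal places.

0: u=-4.742367 w=5.518251
1: u=7.166213 w=-9.762374
2: u=8.808509 w=-12.020146
3: u=-21.040153 w=20.973898
4: u=-11.193721 w=8.585356

k=0: b·v=1.52×0.445=0.676400; √(2b)=1.743560; u=(0.676400+(-8.945))/1.743560=-4.742367, w=(0.676400−(-8.945))/1.743560=5.518251
k=1: b·v=1.52×(-1.489)=-2.263280; √(2b)=1.743560; u=(-2.263280+14.758)/1.743560=7.166213, w=(-2.263280−14.758)/1.743560=-9.762374
k=2: b·v=1.52×(-1.842)=-2.799840; √(2b)=1.743560; u=(-2.799840+18.158)/1.743560=8.808509, w=(-2.799840−18.158)/1.743560=-12.020146
k=3: b·v=1.52×(-0.038)=-0.057760; √(2b)=1.743560; u=(-0.057760+(-36.627))/1.743560=-21.040153, w=(-0.057760−(-36.627))/1.743560=20.973898
k=4: b·v=1.52×(-1.496)=-2.273920; √(2b)=1.743560; u=(-2.273920+(-17.243))/1.743560=-11.193721, w=(-2.273920−(-17.243))/1.743560=8.585356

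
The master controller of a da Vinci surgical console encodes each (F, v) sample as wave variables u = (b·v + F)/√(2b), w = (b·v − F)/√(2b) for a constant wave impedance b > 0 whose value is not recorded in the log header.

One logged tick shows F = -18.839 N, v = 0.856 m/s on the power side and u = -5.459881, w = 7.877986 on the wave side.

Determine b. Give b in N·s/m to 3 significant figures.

b = 3.99 N·s/m

u + w = 2.418105;  u + w = √(2b)·v, so √(2b) = 2.418105/0.856 = 2.824889.
b = (√(2b))²/2 = 7.979998/2 = 3.989999.
(Check via u − w = 2F/√(2b): u − w = -13.337867, 2F/√(2b) = -13.337869.)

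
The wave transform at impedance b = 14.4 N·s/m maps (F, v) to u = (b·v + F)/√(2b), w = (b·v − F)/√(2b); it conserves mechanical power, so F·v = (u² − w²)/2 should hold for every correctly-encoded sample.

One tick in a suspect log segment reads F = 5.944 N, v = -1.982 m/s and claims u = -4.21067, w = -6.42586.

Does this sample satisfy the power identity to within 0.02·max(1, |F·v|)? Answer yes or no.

F·v = 5.944×(-1.982) = -11.7810 W.
(u² − w²)/2 = (17.7297 − 41.2917)/2 = -11.7810 W.
|Δ| = 0.0000;  2% of max(1, |F·v|) = 0.2356.

yes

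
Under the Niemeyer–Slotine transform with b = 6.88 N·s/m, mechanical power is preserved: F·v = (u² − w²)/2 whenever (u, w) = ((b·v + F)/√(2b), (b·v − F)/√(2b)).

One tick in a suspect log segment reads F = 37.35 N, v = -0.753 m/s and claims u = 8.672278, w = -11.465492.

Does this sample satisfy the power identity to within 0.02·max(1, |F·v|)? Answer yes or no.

yes

F·v = 37.35×(-0.753) = -28.124550 W.
(u² − w²)/2 = (75.208406 − 131.457507)/2 = -28.124551 W.
|Δ| = 0.000001;  2% of max(1, |F·v|) = 0.562491.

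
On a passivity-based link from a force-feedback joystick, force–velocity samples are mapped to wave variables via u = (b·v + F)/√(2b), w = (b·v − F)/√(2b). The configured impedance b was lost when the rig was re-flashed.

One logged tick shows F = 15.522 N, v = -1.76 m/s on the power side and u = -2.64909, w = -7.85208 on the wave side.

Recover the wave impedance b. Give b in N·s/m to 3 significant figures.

u + w = -10.50117;  u + w = √(2b)·v, so √(2b) = -10.50117/(-1.76) = 5.96657.
b = (√(2b))²/2 = 35.60000/2 = 17.80000.
(Check via u − w = 2F/√(2b): u − w = 5.20299, 2F/√(2b) = 5.20299.)

b = 17.8 N·s/m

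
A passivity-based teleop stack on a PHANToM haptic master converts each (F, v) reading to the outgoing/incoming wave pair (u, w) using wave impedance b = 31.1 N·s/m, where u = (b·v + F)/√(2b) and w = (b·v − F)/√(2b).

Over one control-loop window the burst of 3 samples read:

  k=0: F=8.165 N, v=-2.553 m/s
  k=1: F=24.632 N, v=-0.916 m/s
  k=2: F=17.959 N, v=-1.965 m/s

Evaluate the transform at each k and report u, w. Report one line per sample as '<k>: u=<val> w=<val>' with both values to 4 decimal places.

k=0: b·v=31.1×(-2.553)=-79.3983; √(2b)=7.8867; u=(-79.3983+8.165)/7.8867=-9.0321, w=(-79.3983−8.165)/7.8867=-11.1027
k=1: b·v=31.1×(-0.916)=-28.4876; √(2b)=7.8867; u=(-28.4876+24.632)/7.8867=-0.4889, w=(-28.4876−24.632)/7.8867=-6.7353
k=2: b·v=31.1×(-1.965)=-61.1115; √(2b)=7.8867; u=(-61.1115+17.959)/7.8867=-5.4716, w=(-61.1115−17.959)/7.8867=-10.0258

0: u=-9.0321 w=-11.1027
1: u=-0.4889 w=-6.7353
2: u=-5.4716 w=-10.0258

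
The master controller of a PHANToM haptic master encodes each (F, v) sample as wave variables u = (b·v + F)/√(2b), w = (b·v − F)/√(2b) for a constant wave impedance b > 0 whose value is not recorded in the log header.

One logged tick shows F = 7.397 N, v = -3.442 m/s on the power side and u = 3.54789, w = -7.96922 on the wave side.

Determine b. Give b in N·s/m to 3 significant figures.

u + w = -4.4213;  u + w = √(2b)·v, so √(2b) = -4.4213/(-3.442) = 1.2845.
b = (√(2b))²/2 = 1.6500/2 = 0.8250.
(Check via u − w = 2F/√(2b): u − w = 11.5171, 2F/√(2b) = 11.5171.)

b = 0.825 N·s/m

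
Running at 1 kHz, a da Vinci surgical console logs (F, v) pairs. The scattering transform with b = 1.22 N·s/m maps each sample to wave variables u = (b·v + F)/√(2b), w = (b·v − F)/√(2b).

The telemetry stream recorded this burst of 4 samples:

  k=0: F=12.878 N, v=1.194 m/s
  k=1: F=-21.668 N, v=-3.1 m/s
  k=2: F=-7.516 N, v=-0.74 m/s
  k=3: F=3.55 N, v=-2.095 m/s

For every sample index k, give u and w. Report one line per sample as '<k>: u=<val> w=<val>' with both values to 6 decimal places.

0: u=9.176839 w=-7.311751
1: u=-16.292693 w=11.450338
2: u=-5.389584 w=4.233667
3: u=0.636407 w=-3.908902

k=0: b·v=1.22×1.194=1.456680; √(2b)=1.562050; u=(1.456680+12.878)/1.562050=9.176839, w=(1.456680−12.878)/1.562050=-7.311751
k=1: b·v=1.22×(-3.1)=-3.782000; √(2b)=1.562050; u=(-3.782000+(-21.668))/1.562050=-16.292693, w=(-3.782000−(-21.668))/1.562050=11.450338
k=2: b·v=1.22×(-0.74)=-0.902800; √(2b)=1.562050; u=(-0.902800+(-7.516))/1.562050=-5.389584, w=(-0.902800−(-7.516))/1.562050=4.233667
k=3: b·v=1.22×(-2.095)=-2.555900; √(2b)=1.562050; u=(-2.555900+3.55)/1.562050=0.636407, w=(-2.555900−3.55)/1.562050=-3.908902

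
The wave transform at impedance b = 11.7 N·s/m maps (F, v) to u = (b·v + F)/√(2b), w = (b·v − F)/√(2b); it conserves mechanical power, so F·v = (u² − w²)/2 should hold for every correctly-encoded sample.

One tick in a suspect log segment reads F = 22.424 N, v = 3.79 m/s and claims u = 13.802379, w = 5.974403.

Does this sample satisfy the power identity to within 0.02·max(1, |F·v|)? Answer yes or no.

F·v = 22.424×3.79 = 84.986960 W.
(u² − w²)/2 = (190.505666 − 35.693491)/2 = 77.406087 W.
|Δ| = 7.580873;  2% of max(1, |F·v|) = 1.699739.

no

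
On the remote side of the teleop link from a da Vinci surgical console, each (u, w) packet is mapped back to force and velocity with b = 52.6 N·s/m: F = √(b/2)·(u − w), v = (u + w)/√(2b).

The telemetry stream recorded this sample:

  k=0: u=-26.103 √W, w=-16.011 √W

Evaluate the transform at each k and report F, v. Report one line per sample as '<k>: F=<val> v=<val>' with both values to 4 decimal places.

k=0: u−w=-10.0920, u+w=-42.1140; √(b/2)=5.1284, √(2b)=10.2567; F=5.1284×(-10.092)=-51.7553, v=-42.1140/10.2567=-4.1060

0: F=-51.7553 v=-4.1060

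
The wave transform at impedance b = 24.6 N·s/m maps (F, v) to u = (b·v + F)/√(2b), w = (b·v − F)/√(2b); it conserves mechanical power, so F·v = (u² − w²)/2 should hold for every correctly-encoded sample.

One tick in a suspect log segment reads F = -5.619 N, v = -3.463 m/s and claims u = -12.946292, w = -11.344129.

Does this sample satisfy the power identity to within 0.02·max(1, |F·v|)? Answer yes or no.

yes

F·v = (-5.619)×(-3.463) = 19.458597 W.
(u² − w²)/2 = (167.606477 − 128.689263)/2 = 19.458607 W.
|Δ| = 0.000010;  2% of max(1, |F·v|) = 0.389172.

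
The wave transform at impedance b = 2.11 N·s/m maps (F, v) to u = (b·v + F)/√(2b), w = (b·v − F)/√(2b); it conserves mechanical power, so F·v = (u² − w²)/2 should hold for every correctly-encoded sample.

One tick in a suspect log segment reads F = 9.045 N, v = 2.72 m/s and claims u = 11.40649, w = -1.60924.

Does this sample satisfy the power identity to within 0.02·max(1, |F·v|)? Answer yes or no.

F·v = 9.045×2.72 = 24.6024 W.
(u² − w²)/2 = (130.1080 − 2.5897)/2 = 63.7592 W.
|Δ| = 39.1568;  2% of max(1, |F·v|) = 0.4920.

no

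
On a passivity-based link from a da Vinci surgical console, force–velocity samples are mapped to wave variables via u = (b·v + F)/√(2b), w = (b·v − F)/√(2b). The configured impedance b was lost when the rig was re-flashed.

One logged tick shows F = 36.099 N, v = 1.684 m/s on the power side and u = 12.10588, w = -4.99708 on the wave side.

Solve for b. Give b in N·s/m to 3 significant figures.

b = 8.91 N·s/m

u + w = 7.1088;  u + w = √(2b)·v, so √(2b) = 7.1088/1.684 = 4.2214.
b = (√(2b))²/2 = 17.8200/2 = 8.9100.
(Check via u − w = 2F/√(2b): u − w = 17.1030, 2F/√(2b) = 17.1029.)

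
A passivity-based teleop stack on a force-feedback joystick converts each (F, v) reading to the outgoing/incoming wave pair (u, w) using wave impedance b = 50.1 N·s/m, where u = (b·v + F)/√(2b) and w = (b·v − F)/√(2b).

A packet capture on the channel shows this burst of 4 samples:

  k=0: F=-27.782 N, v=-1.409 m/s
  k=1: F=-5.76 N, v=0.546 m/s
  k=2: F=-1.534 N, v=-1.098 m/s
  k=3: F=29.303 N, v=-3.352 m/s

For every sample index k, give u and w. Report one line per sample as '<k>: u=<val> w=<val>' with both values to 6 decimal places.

0: u=-9.827467 w=-4.276616
1: u=2.157304 w=3.308153
2: u=-5.648734 w=-5.342240
3: u=-13.849378 w=-19.704126

k=0: b·v=50.1×(-1.409)=-70.590900; √(2b)=10.009995; u=(-70.590900+(-27.782))/10.009995=-9.827467, w=(-70.590900−(-27.782))/10.009995=-4.276616
k=1: b·v=50.1×0.546=27.354600; √(2b)=10.009995; u=(27.354600+(-5.76))/10.009995=2.157304, w=(27.354600−(-5.76))/10.009995=3.308153
k=2: b·v=50.1×(-1.098)=-55.009800; √(2b)=10.009995; u=(-55.009800+(-1.534))/10.009995=-5.648734, w=(-55.009800−(-1.534))/10.009995=-5.342240
k=3: b·v=50.1×(-3.352)=-167.935200; √(2b)=10.009995; u=(-167.935200+29.303)/10.009995=-13.849378, w=(-167.935200−29.303)/10.009995=-19.704126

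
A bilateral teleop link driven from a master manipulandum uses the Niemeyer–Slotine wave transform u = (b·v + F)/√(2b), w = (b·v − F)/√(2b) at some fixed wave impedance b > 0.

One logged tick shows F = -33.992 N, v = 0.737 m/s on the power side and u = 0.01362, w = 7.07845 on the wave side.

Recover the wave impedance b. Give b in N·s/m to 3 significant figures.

b = 46.3 N·s/m

u + w = 7.0921;  u + w = √(2b)·v, so √(2b) = 7.0921/0.737 = 9.6229.
b = (√(2b))²/2 = 92.6000/2 = 46.3000.
(Check via u − w = 2F/√(2b): u − w = -7.0648, 2F/√(2b) = -7.0648.)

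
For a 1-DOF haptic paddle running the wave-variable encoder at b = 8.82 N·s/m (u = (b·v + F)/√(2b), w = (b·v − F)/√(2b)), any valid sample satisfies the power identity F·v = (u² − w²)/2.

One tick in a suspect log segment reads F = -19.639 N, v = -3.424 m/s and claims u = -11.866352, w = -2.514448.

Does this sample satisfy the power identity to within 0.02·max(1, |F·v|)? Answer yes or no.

yes

F·v = (-19.639)×(-3.424) = 67.243936 W.
(u² − w²)/2 = (140.810310 − 6.322449)/2 = 67.243931 W.
|Δ| = 0.000005;  2% of max(1, |F·v|) = 1.344879.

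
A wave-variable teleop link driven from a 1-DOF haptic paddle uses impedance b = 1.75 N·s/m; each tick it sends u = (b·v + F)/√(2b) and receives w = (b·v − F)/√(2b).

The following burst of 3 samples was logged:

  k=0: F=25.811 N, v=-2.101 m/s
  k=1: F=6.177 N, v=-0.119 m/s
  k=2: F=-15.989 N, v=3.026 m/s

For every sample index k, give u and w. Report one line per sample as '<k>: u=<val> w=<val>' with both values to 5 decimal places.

0: u=11.83125 w=-15.76187
1: u=3.19043 w=-3.41306
2: u=-5.71592 w=11.37704

k=0: b·v=1.75×(-2.101)=-3.67675; √(2b)=1.87083; u=(-3.67675+25.811)/1.87083=11.83125, w=(-3.67675−25.811)/1.87083=-15.76187
k=1: b·v=1.75×(-0.119)=-0.20825; √(2b)=1.87083; u=(-0.20825+6.177)/1.87083=3.19043, w=(-0.20825−6.177)/1.87083=-3.41306
k=2: b·v=1.75×3.026=5.29550; √(2b)=1.87083; u=(5.29550+(-15.989))/1.87083=-5.71592, w=(5.29550−(-15.989))/1.87083=11.37704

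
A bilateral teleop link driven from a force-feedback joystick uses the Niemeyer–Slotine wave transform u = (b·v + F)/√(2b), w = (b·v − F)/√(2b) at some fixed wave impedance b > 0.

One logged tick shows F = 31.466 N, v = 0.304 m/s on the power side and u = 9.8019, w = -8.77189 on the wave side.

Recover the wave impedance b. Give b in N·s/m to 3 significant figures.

b = 5.74 N·s/m

u + w = 1.03001;  u + w = √(2b)·v, so √(2b) = 1.03001/0.304 = 3.38819.
b = (√(2b))²/2 = 11.47984/2 = 5.73992.
(Check via u − w = 2F/√(2b): u − w = 18.57379, 2F/√(2b) = 18.57392.)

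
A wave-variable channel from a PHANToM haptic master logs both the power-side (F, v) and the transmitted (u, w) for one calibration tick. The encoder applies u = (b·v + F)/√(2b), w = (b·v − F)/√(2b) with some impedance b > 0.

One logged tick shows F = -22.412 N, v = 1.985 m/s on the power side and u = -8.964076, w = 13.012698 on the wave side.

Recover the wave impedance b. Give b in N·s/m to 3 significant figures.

b = 2.08 N·s/m

u + w = 4.048622;  u + w = √(2b)·v, so √(2b) = 4.048622/1.985 = 2.039608.
b = (√(2b))²/2 = 4.160001/2 = 2.080001.
(Check via u − w = 2F/√(2b): u − w = -21.976774, 2F/√(2b) = -21.976771.)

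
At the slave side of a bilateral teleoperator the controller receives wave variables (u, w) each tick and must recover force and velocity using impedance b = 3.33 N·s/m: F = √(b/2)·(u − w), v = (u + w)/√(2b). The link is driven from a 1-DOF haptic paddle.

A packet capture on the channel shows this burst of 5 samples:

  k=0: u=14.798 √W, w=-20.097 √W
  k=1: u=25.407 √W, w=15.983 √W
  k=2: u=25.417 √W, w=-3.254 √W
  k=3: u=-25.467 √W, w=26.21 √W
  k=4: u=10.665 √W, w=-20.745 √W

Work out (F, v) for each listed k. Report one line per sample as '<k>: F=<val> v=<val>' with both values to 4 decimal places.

k=0: u−w=34.8950, u+w=-5.2990; √(b/2)=1.2903, √(2b)=2.5807; F=1.2903×34.895=45.0267, v=-5.2990/2.5807=-2.0533
k=1: u−w=9.4240, u+w=41.3900; √(b/2)=1.2903, √(2b)=2.5807; F=1.2903×9.424=12.1602, v=41.3900/2.5807=16.0383
k=2: u−w=28.6710, u+w=22.1630; √(b/2)=1.2903, √(2b)=2.5807; F=1.2903×28.671=36.9956, v=22.1630/2.5807=8.5880
k=3: u−w=-51.6770, u+w=0.7430; √(b/2)=1.2903, √(2b)=2.5807; F=1.2903×(-51.677)=-66.6814, v=0.7430/2.5807=0.2879
k=4: u−w=31.4100, u+w=-10.0800; √(b/2)=1.2903, √(2b)=2.5807; F=1.2903×31.41=40.5299, v=-10.0800/2.5807=-3.9059

0: F=45.0267 v=-2.0533
1: F=12.1602 v=16.0383
2: F=36.9956 v=8.5880
3: F=-66.6814 v=0.2879
4: F=40.5299 v=-3.9059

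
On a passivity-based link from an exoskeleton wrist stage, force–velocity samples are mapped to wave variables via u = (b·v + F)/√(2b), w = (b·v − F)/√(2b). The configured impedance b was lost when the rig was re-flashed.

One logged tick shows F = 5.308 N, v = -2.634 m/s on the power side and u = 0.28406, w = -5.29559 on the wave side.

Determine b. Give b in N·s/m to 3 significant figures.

u + w = -5.01153;  u + w = √(2b)·v, so √(2b) = -5.01153/(-2.634) = 1.90263.
b = (√(2b))²/2 = 3.62000/2 = 1.81000.
(Check via u − w = 2F/√(2b): u − w = 5.57965, 2F/√(2b) = 5.57964.)

b = 1.81 N·s/m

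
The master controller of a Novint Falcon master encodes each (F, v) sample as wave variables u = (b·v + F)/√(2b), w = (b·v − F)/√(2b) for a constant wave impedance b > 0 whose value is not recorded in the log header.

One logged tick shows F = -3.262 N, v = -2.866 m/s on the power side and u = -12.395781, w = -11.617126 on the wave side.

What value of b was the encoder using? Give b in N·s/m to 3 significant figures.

b = 35.1 N·s/m

u + w = -24.012907;  u + w = √(2b)·v, so √(2b) = -24.012907/(-2.866) = 8.378544.
b = (√(2b))²/2 = 70.199999/2 = 35.099999.
(Check via u − w = 2F/√(2b): u − w = -0.778655, 2F/√(2b) = -0.778656.)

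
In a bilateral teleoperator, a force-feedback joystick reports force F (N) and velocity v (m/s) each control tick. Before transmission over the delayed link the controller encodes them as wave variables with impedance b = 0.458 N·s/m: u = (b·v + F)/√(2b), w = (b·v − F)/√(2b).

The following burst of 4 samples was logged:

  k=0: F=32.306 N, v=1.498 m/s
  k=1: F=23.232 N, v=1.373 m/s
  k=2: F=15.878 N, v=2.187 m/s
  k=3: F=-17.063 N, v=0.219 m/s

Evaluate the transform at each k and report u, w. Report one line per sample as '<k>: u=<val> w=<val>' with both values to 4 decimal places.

0: u=34.4716 w=-33.0379
1: u=24.9309 w=-23.6168
2: u=17.6366 w=-15.5435
3: u=-17.7234 w=17.9330

k=0: b·v=0.458×1.498=0.6861; √(2b)=0.9571; u=(0.6861+32.306)/0.9571=34.4716, w=(0.6861−32.306)/0.9571=-33.0379
k=1: b·v=0.458×1.373=0.6288; √(2b)=0.9571; u=(0.6288+23.232)/0.9571=24.9309, w=(0.6288−23.232)/0.9571=-23.6168
k=2: b·v=0.458×2.187=1.0016; √(2b)=0.9571; u=(1.0016+15.878)/0.9571=17.6366, w=(1.0016−15.878)/0.9571=-15.5435
k=3: b·v=0.458×0.219=0.1003; √(2b)=0.9571; u=(0.1003+(-17.063))/0.9571=-17.7234, w=(0.1003−(-17.063))/0.9571=17.9330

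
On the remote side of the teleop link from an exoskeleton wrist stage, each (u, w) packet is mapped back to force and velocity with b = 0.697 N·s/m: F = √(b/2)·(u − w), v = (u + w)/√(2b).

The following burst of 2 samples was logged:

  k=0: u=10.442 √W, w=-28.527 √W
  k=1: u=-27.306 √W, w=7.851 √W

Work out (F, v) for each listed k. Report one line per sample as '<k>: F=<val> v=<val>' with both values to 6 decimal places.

k=0: u−w=38.969000, u+w=-18.085000; √(b/2)=0.590339, √(2b)=1.180678; F=0.590339×38.969=23.004916, v=-18.085000/1.180678=-15.317473
k=1: u−w=-35.157000, u+w=-19.455000; √(b/2)=0.590339, √(2b)=1.180678; F=0.590339×(-35.157)=-20.754544, v=-19.455000/1.180678=-16.477824

0: F=23.004916 v=-15.317473
1: F=-20.754544 v=-16.477824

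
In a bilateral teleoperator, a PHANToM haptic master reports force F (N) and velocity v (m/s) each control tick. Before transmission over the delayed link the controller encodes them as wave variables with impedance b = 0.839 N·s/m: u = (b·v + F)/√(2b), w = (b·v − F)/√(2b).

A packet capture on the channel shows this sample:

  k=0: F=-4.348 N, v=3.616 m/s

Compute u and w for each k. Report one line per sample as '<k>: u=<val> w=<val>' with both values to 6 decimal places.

k=0: b·v=0.839×3.616=3.033824; √(2b)=1.295376; u=(3.033824+(-4.348))/1.295376=-1.014513, w=(3.033824−(-4.348))/1.295376=5.698594

0: u=-1.014513 w=5.698594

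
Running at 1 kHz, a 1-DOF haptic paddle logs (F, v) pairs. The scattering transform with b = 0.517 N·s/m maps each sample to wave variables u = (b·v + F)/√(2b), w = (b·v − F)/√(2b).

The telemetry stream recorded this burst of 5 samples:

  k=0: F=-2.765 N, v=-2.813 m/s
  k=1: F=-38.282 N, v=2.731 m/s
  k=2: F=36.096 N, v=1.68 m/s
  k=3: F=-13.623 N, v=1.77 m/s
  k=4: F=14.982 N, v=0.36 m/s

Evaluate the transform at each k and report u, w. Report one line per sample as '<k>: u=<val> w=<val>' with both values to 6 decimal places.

k=0: b·v=0.517×(-2.813)=-1.454321; √(2b)=1.016858; u=(-1.454321+(-2.765))/1.016858=-4.149371, w=(-1.454321−(-2.765))/1.016858=1.288950
k=1: b·v=0.517×2.731=1.411927; √(2b)=1.016858; u=(1.411927+(-38.282))/1.016858=-36.258825, w=(1.411927−(-38.282))/1.016858=39.035864
k=2: b·v=0.517×1.68=0.868560; √(2b)=1.016858; u=(0.868560+36.096)/1.016858=36.351746, w=(0.868560−36.096)/1.016858=-34.643424
k=3: b·v=0.517×1.77=0.915090; √(2b)=1.016858; u=(0.915090+(-13.623))/1.016858=-12.497233, w=(0.915090−(-13.623))/1.016858=14.297071
k=4: b·v=0.517×0.36=0.186120; √(2b)=1.016858; u=(0.186120+14.982)/1.016858=14.916656, w=(0.186120−14.982)/1.016858=-14.550588

0: u=-4.149371 w=1.288950
1: u=-36.258825 w=39.035864
2: u=36.351746 w=-34.643424
3: u=-12.497233 w=14.297071
4: u=14.916656 w=-14.550588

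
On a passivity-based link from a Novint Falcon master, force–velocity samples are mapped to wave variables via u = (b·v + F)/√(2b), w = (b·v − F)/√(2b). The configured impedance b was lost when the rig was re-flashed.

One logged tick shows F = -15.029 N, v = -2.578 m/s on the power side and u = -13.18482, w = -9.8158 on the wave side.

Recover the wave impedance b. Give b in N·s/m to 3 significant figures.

b = 39.8 N·s/m

u + w = -23.00062;  u + w = √(2b)·v, so √(2b) = -23.00062/(-2.578) = 8.92189.
b = (√(2b))²/2 = 79.60004/2 = 39.80002.
(Check via u − w = 2F/√(2b): u − w = -3.36902, 2F/√(2b) = -3.36902.)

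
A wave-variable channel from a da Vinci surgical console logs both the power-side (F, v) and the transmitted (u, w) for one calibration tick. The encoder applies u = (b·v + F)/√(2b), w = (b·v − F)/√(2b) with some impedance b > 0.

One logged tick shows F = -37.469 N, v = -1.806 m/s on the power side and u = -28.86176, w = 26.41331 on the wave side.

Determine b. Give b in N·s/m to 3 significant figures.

u + w = -2.44845;  u + w = √(2b)·v, so √(2b) = -2.44845/(-1.806) = 1.35573.
b = (√(2b))²/2 = 1.83801/2 = 0.91900.
(Check via u − w = 2F/√(2b): u − w = -55.27507, 2F/√(2b) = -55.27498.)

b = 0.919 N·s/m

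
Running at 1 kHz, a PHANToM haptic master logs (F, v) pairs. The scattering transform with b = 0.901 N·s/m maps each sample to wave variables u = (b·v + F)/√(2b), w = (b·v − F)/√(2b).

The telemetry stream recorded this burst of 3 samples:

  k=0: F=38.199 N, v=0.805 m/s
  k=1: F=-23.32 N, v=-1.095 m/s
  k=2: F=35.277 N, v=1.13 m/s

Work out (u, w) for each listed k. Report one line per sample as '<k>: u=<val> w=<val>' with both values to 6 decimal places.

k=0: b·v=0.901×0.805=0.725305; √(2b)=1.342386; u=(0.725305+38.199)/1.342386=28.996359, w=(0.725305−38.199)/1.342386=-27.915739
k=1: b·v=0.901×(-1.095)=-0.986595; √(2b)=1.342386; u=(-0.986595+(-23.32))/1.342386=-18.107010, w=(-0.986595−(-23.32))/1.342386=16.637097
k=2: b·v=0.901×1.13=1.018130; √(2b)=1.342386; u=(1.018130+35.277)/1.342386=27.037776, w=(1.018130−35.277)/1.342386=-25.520880

0: u=28.996359 w=-27.915739
1: u=-18.107010 w=16.637097
2: u=27.037776 w=-25.520880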